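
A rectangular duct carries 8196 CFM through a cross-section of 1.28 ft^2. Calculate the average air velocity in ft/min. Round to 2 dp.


V = 8196 / 1.28 = 6403.13 ft/min

6403.13 ft/min


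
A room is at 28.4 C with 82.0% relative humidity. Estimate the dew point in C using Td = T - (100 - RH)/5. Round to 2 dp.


Td = 28.4 - (100-82.0)/5 = 24.80 C

24.80 C


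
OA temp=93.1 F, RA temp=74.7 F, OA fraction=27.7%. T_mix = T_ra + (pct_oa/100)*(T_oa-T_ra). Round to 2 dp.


T_mix = 74.7 + (27.7/100)*(93.1-74.7) = 79.80 F

79.80 F


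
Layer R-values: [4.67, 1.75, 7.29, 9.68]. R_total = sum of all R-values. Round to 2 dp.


R_total = 4.67 + 1.75 + 7.29 + 9.68 = 23.39

23.39


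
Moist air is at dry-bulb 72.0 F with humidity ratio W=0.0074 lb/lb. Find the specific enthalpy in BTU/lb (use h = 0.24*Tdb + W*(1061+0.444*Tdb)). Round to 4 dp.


h = 0.24*72.0 + 0.0074*(1061+0.444*72.0) = 25.3680 BTU/lb

25.3680 BTU/lb


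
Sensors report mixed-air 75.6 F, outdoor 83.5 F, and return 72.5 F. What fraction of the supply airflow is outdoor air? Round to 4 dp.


frac = (75.6 - 72.5) / (83.5 - 72.5) = 0.2818

0.2818


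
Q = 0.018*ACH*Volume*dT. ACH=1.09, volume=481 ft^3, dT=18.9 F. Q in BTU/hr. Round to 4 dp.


Q = 0.018 * 1.09 * 481 * 18.9 = 178.3635 BTU/hr

178.3635 BTU/hr


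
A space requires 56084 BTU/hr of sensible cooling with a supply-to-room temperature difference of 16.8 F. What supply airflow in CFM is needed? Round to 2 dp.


CFM = 56084 / (1.08 * 16.8) = 3091.05

3091.05 CFM


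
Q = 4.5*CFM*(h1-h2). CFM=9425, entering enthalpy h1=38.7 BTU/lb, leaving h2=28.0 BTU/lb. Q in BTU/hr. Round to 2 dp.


Q = 4.5 * 9425 * (38.7 - 28.0) = 453813.75 BTU/hr

453813.75 BTU/hr


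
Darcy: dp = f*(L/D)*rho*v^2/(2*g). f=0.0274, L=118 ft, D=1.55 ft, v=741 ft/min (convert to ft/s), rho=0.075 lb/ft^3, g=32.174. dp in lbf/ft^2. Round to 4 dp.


v_fps = 741/60 = 12.35 ft/s
dp = 0.0274*(118/1.55)*0.075*12.35^2/(2*32.174) = 0.3708 lbf/ft^2

0.3708 lbf/ft^2


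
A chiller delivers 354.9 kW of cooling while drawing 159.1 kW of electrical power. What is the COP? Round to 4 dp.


COP = 354.9 / 159.1 = 2.2307

2.2307


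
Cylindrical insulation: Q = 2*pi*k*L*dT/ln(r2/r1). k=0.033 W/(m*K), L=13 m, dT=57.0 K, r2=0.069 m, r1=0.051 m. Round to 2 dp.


Q = 2*pi*0.033*13*57.0/ln(0.069/0.051) = 508.28 W

508.28 W


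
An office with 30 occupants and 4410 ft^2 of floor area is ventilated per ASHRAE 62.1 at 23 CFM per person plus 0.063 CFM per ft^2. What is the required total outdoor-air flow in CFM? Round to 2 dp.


Total = 30*23 + 4410*0.063 = 967.83 CFM

967.83 CFM


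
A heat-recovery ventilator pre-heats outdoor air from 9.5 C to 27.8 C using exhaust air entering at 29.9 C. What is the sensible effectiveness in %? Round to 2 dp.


eff = (27.8-9.5)/(29.9-9.5)*100 = 89.71 %

89.71 %


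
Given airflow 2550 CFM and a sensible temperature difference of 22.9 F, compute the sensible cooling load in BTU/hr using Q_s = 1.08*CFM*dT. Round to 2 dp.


Q = 1.08 * 2550 * 22.9 = 63066.60 BTU/hr

63066.60 BTU/hr


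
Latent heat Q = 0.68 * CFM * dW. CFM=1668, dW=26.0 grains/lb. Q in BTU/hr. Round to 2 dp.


Q = 0.68 * 1668 * 26.0 = 29490.24 BTU/hr

29490.24 BTU/hr


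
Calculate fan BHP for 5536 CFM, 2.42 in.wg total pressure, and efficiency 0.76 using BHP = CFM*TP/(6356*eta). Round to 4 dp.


BHP = 5536 * 2.42 / (6356 * 0.76) = 2.7734 hp

2.7734 hp


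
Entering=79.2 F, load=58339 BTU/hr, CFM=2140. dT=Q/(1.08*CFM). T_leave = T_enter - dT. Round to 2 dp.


dT = 58339/(1.08*2140) = 25.2419
T_leave = 79.2 - 25.2419 = 53.96 F

53.96 F


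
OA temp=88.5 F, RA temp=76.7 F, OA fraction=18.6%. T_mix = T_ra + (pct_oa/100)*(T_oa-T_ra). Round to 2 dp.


T_mix = 76.7 + (18.6/100)*(88.5-76.7) = 78.89 F

78.89 F


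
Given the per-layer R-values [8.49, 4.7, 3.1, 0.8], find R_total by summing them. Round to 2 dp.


R_total = 8.49 + 4.7 + 3.1 + 0.8 = 17.09

17.09


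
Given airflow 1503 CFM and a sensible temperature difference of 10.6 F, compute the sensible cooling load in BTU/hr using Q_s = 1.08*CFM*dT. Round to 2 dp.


Q = 1.08 * 1503 * 10.6 = 17206.34 BTU/hr

17206.34 BTU/hr


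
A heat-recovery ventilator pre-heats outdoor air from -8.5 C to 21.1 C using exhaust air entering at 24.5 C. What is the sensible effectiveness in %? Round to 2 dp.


eff = (21.1-(-8.5))/(24.5-(-8.5))*100 = 89.70 %

89.70 %


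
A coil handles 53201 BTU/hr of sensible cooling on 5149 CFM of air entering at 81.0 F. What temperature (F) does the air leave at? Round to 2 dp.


dT = 53201/(1.08*5149) = 9.5669
T_leave = 81.0 - 9.5669 = 71.43 F

71.43 F


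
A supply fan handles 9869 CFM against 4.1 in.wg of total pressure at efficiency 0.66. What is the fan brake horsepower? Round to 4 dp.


BHP = 9869 * 4.1 / (6356 * 0.66) = 9.6456 hp

9.6456 hp


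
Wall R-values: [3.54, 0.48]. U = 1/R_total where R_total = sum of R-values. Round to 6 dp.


R_total = 3.54 + 0.48 = 4.02
U = 1/4.02 = 0.248756

0.248756


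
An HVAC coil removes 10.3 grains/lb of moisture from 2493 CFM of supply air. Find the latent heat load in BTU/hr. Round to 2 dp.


Q = 0.68 * 2493 * 10.3 = 17460.97 BTU/hr

17460.97 BTU/hr


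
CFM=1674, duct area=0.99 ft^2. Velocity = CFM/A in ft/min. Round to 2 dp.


V = 1674 / 0.99 = 1690.91 ft/min

1690.91 ft/min


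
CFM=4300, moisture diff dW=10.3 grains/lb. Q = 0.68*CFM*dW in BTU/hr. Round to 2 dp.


Q = 0.68 * 4300 * 10.3 = 30117.20 BTU/hr

30117.20 BTU/hr


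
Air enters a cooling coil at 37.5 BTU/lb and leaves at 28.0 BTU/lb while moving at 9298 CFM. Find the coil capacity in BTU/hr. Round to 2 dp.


Q = 4.5 * 9298 * (37.5 - 28.0) = 397489.50 BTU/hr

397489.50 BTU/hr


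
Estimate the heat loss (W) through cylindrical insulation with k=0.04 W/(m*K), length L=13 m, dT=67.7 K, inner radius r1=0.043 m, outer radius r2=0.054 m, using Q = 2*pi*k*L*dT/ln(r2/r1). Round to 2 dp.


Q = 2*pi*0.04*13*67.7/ln(0.054/0.043) = 971.07 W

971.07 W


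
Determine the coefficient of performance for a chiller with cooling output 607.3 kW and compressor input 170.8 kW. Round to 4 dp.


COP = 607.3 / 170.8 = 3.5556

3.5556


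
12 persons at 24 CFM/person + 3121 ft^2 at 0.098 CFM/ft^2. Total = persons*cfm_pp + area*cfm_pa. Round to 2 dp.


Total = 12*24 + 3121*0.098 = 593.86 CFM

593.86 CFM


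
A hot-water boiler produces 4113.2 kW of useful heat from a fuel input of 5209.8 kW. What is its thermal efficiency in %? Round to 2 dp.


eta = (4113.2/5209.8)*100 = 78.95 %

78.95 %


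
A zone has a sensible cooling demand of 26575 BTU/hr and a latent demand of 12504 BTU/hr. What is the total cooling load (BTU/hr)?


Qt = 26575 + 12504 = 39079 BTU/hr

39079 BTU/hr


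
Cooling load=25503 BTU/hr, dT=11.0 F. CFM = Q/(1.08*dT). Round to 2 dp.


CFM = 25503 / (1.08 * 11.0) = 2146.72

2146.72 CFM


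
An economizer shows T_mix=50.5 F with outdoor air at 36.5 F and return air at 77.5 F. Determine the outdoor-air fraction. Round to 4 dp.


frac = (50.5 - 77.5) / (36.5 - 77.5) = 0.6585

0.6585


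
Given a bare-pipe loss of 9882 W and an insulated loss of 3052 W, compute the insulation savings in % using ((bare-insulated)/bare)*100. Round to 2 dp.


Savings = ((9882-3052)/9882)*100 = 69.12 %

69.12 %


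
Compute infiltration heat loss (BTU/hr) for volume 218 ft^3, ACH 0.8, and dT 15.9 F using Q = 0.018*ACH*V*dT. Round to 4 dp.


Q = 0.018 * 0.8 * 218 * 15.9 = 49.9133 BTU/hr

49.9133 BTU/hr


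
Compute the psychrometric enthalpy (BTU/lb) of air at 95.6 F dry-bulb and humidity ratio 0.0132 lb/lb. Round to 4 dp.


h = 0.24*95.6 + 0.0132*(1061+0.444*95.6) = 37.5095 BTU/lb

37.5095 BTU/lb


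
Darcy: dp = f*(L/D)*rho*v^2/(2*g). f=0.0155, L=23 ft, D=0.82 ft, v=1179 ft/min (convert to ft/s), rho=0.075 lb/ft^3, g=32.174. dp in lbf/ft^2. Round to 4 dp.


v_fps = 1179/60 = 19.65 ft/s
dp = 0.0155*(23/0.82)*0.075*19.65^2/(2*32.174) = 0.1957 lbf/ft^2

0.1957 lbf/ft^2


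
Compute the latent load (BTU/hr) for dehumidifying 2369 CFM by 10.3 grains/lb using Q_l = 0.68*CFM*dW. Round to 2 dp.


Q = 0.68 * 2369 * 10.3 = 16592.48 BTU/hr

16592.48 BTU/hr


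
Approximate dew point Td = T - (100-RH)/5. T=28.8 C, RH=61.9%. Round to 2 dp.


Td = 28.8 - (100-61.9)/5 = 21.18 C

21.18 C


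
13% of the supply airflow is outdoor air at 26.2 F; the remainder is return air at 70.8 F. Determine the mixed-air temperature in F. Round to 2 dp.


T_mix = 0.13*26.2 + 0.87*70.8 = 65.00 F

65.00 F


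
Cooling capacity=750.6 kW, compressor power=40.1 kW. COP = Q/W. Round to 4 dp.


COP = 750.6 / 40.1 = 18.7182

18.7182


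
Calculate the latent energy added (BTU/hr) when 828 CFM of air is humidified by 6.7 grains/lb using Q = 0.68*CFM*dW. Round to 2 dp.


Q = 0.68 * 828 * 6.7 = 3772.37 BTU/hr

3772.37 BTU/hr


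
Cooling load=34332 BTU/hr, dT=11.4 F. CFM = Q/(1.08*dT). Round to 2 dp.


CFM = 34332 / (1.08 * 11.4) = 2788.50

2788.50 CFM


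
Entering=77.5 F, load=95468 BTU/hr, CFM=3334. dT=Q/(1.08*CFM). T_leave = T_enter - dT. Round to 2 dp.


dT = 95468/(1.08*3334) = 26.5136
T_leave = 77.5 - 26.5136 = 50.99 F

50.99 F


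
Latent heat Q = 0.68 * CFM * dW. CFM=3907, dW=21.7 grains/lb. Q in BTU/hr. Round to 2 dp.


Q = 0.68 * 3907 * 21.7 = 57651.69 BTU/hr

57651.69 BTU/hr


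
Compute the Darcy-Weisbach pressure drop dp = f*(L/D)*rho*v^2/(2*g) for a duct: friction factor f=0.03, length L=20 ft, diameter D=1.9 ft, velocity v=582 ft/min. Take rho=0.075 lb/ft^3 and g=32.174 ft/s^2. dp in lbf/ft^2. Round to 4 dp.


v_fps = 582/60 = 9.7 ft/s
dp = 0.03*(20/1.9)*0.075*9.7^2/(2*32.174) = 0.0346 lbf/ft^2

0.0346 lbf/ft^2


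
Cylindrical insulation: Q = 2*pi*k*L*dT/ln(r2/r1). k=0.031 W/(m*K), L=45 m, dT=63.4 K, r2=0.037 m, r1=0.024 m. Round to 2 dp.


Q = 2*pi*0.031*45*63.4/ln(0.037/0.024) = 1283.78 W

1283.78 W


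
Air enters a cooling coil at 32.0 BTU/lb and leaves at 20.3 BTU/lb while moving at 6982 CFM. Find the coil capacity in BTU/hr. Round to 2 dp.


Q = 4.5 * 6982 * (32.0 - 20.3) = 367602.30 BTU/hr

367602.30 BTU/hr


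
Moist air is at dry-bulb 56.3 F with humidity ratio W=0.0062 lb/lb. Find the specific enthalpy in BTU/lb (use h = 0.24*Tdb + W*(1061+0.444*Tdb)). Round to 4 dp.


h = 0.24*56.3 + 0.0062*(1061+0.444*56.3) = 20.2452 BTU/lb

20.2452 BTU/lb


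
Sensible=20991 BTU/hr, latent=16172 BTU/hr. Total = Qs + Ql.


Qt = 20991 + 16172 = 37163 BTU/hr

37163 BTU/hr


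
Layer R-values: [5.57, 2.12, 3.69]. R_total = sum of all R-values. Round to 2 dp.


R_total = 5.57 + 2.12 + 3.69 = 11.38

11.38


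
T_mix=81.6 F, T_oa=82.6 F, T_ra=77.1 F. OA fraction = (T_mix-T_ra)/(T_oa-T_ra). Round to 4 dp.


frac = (81.6 - 77.1) / (82.6 - 77.1) = 0.8182

0.8182


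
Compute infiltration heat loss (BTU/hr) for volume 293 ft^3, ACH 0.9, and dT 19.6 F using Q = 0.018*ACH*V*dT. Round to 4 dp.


Q = 0.018 * 0.9 * 293 * 19.6 = 93.0334 BTU/hr

93.0334 BTU/hr


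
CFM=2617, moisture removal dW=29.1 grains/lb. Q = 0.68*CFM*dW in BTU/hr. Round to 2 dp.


Q = 0.68 * 2617 * 29.1 = 51785.20 BTU/hr

51785.20 BTU/hr


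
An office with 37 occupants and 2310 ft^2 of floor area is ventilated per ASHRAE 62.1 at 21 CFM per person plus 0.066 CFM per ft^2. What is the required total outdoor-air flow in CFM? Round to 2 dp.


Total = 37*21 + 2310*0.066 = 929.46 CFM

929.46 CFM


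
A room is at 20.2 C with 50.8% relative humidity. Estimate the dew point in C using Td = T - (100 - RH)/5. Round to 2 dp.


Td = 20.2 - (100-50.8)/5 = 10.36 C

10.36 C


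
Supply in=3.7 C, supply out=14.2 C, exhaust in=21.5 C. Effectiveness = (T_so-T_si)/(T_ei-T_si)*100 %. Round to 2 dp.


eff = (14.2-3.7)/(21.5-3.7)*100 = 58.99 %

58.99 %


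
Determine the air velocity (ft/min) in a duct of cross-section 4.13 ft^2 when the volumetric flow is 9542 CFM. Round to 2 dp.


V = 9542 / 4.13 = 2310.41 ft/min

2310.41 ft/min


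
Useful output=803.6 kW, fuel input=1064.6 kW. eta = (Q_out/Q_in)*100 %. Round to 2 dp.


eta = (803.6/1064.6)*100 = 75.48 %

75.48 %


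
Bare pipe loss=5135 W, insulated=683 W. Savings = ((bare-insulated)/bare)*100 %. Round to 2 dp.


Savings = ((5135-683)/5135)*100 = 86.70 %

86.70 %


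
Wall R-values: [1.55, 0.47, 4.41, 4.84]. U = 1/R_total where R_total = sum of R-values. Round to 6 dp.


R_total = 1.55 + 0.47 + 4.41 + 4.84 = 11.27
U = 1/11.27 = 0.088731

0.088731


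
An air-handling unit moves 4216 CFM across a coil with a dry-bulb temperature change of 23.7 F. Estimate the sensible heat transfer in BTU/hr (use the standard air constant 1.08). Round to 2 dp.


Q = 1.08 * 4216 * 23.7 = 107912.74 BTU/hr

107912.74 BTU/hr


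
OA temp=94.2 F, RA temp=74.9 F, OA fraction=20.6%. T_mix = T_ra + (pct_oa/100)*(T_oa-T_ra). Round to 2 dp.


T_mix = 74.9 + (20.6/100)*(94.2-74.9) = 78.88 F

78.88 F


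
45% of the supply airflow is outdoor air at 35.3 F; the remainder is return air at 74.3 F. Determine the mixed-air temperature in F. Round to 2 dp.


T_mix = 0.45*35.3 + 0.55*74.3 = 56.75 F

56.75 F


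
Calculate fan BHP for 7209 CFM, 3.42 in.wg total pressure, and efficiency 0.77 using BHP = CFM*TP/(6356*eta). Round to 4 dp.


BHP = 7209 * 3.42 / (6356 * 0.77) = 5.0376 hp

5.0376 hp


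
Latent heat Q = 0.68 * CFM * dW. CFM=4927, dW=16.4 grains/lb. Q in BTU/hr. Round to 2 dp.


Q = 0.68 * 4927 * 16.4 = 54945.90 BTU/hr

54945.90 BTU/hr


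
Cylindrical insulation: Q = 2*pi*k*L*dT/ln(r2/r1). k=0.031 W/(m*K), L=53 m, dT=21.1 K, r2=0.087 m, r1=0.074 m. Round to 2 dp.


Q = 2*pi*0.031*53*21.1/ln(0.087/0.074) = 1345.88 W

1345.88 W


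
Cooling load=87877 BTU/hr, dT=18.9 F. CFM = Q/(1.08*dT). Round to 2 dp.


CFM = 87877 / (1.08 * 18.9) = 4305.16

4305.16 CFM


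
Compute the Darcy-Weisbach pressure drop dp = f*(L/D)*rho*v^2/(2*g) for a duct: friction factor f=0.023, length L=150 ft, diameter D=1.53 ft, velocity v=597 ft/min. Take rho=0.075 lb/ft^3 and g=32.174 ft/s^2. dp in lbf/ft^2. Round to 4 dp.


v_fps = 597/60 = 9.95 ft/s
dp = 0.023*(150/1.53)*0.075*9.95^2/(2*32.174) = 0.2602 lbf/ft^2

0.2602 lbf/ft^2


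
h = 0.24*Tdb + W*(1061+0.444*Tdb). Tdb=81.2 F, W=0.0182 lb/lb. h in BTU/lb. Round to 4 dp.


h = 0.24*81.2 + 0.0182*(1061+0.444*81.2) = 39.4544 BTU/lb

39.4544 BTU/lb


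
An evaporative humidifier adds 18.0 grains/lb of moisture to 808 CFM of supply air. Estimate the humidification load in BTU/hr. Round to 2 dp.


Q = 0.68 * 808 * 18.0 = 9889.92 BTU/hr

9889.92 BTU/hr


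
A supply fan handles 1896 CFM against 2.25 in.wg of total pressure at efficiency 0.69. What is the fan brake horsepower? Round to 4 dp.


BHP = 1896 * 2.25 / (6356 * 0.69) = 0.9727 hp

0.9727 hp


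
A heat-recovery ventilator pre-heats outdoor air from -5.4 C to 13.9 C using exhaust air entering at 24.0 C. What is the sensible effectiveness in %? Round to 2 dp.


eff = (13.9-(-5.4))/(24.0-(-5.4))*100 = 65.65 %

65.65 %


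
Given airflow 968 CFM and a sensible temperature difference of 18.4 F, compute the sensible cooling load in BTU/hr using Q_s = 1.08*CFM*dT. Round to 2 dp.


Q = 1.08 * 968 * 18.4 = 19236.10 BTU/hr

19236.10 BTU/hr


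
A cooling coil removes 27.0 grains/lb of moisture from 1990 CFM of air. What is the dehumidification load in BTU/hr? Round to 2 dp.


Q = 0.68 * 1990 * 27.0 = 36536.40 BTU/hr

36536.40 BTU/hr


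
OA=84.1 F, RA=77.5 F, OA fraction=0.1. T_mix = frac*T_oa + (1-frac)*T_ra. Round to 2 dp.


T_mix = 0.1*84.1 + 0.9*77.5 = 78.16 F

78.16 F


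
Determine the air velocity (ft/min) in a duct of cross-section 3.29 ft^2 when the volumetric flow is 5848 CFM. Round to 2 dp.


V = 5848 / 3.29 = 1777.51 ft/min

1777.51 ft/min


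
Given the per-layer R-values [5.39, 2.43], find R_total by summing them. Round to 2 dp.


R_total = 5.39 + 2.43 = 7.82

7.82


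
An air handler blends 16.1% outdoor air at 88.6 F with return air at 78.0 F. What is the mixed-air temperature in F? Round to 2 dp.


T_mix = 78.0 + (16.1/100)*(88.6-78.0) = 79.71 F

79.71 F


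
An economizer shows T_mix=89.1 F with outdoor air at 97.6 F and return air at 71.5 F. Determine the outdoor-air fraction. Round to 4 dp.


frac = (89.1 - 71.5) / (97.6 - 71.5) = 0.6743

0.6743


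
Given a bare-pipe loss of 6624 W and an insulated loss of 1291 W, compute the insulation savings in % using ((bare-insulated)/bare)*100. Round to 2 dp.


Savings = ((6624-1291)/6624)*100 = 80.51 %

80.51 %


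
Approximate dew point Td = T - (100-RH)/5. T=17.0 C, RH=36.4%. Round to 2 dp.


Td = 17.0 - (100-36.4)/5 = 4.28 C

4.28 C


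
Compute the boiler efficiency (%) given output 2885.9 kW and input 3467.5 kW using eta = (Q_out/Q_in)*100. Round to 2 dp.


eta = (2885.9/3467.5)*100 = 83.23 %

83.23 %


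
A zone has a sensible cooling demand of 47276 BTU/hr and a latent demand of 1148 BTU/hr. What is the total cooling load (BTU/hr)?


Qt = 47276 + 1148 = 48424 BTU/hr

48424 BTU/hr


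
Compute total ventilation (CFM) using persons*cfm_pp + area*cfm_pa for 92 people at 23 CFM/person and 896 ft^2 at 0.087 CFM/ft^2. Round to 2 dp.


Total = 92*23 + 896*0.087 = 2193.95 CFM

2193.95 CFM


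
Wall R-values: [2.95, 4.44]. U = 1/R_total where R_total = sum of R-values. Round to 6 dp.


R_total = 2.95 + 4.44 = 7.39
U = 1/7.39 = 0.135318

0.135318


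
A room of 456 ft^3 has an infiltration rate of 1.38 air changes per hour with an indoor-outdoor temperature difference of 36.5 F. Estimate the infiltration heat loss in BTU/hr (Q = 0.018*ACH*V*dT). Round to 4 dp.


Q = 0.018 * 1.38 * 456 * 36.5 = 413.4370 BTU/hr

413.4370 BTU/hr


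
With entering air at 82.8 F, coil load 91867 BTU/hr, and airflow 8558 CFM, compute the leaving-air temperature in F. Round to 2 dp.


dT = 91867/(1.08*8558) = 9.9395
T_leave = 82.8 - 9.9395 = 72.86 F

72.86 F


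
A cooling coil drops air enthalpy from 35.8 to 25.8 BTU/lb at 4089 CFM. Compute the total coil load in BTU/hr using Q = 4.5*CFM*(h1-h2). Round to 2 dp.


Q = 4.5 * 4089 * (35.8 - 25.8) = 184005.00 BTU/hr

184005.00 BTU/hr


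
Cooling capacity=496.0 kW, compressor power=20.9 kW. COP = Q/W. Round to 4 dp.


COP = 496.0 / 20.9 = 23.7321

23.7321


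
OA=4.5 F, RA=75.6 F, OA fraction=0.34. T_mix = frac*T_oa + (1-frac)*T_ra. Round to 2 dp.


T_mix = 0.34*4.5 + 0.66*75.6 = 51.43 F

51.43 F


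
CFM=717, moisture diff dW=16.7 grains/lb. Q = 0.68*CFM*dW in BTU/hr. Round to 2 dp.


Q = 0.68 * 717 * 16.7 = 8142.25 BTU/hr

8142.25 BTU/hr


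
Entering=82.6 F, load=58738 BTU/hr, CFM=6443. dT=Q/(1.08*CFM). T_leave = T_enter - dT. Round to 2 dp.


dT = 58738/(1.08*6443) = 8.4413
T_leave = 82.6 - 8.4413 = 74.16 F

74.16 F


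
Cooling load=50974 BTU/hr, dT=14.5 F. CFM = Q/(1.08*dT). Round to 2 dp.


CFM = 50974 / (1.08 * 14.5) = 3255.04

3255.04 CFM


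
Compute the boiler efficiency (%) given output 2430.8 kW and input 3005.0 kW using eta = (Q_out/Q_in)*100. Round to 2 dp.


eta = (2430.8/3005.0)*100 = 80.89 %

80.89 %


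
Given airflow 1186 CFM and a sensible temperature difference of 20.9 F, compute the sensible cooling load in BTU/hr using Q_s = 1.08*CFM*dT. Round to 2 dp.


Q = 1.08 * 1186 * 20.9 = 26770.39 BTU/hr

26770.39 BTU/hr


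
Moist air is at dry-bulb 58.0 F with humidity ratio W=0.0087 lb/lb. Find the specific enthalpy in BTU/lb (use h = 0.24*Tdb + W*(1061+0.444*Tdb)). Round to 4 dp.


h = 0.24*58.0 + 0.0087*(1061+0.444*58.0) = 23.3747 BTU/lb

23.3747 BTU/lb


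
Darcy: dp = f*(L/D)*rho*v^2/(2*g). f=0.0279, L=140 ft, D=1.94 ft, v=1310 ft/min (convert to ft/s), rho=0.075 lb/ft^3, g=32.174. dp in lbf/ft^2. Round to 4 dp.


v_fps = 1310/60 = 21.8333 ft/s
dp = 0.0279*(140/1.94)*0.075*21.8333^2/(2*32.174) = 1.1187 lbf/ft^2

1.1187 lbf/ft^2


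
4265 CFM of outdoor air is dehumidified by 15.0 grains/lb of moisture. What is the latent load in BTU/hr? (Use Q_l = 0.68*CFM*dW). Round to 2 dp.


Q = 0.68 * 4265 * 15.0 = 43503.00 BTU/hr

43503.00 BTU/hr


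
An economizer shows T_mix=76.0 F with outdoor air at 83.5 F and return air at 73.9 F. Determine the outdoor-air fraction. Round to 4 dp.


frac = (76.0 - 73.9) / (83.5 - 73.9) = 0.2188

0.2188


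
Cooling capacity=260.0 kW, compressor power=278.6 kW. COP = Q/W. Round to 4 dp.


COP = 260.0 / 278.6 = 0.9332

0.9332


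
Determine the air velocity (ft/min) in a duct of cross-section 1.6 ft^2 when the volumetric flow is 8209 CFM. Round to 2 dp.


V = 8209 / 1.6 = 5130.63 ft/min

5130.63 ft/min


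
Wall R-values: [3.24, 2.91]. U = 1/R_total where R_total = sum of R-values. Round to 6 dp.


R_total = 3.24 + 2.91 = 6.15
U = 1/6.15 = 0.162602

0.162602


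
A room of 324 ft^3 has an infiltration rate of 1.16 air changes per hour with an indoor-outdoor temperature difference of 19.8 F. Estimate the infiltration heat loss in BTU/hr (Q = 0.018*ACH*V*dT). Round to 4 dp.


Q = 0.018 * 1.16 * 324 * 19.8 = 133.9494 BTU/hr

133.9494 BTU/hr


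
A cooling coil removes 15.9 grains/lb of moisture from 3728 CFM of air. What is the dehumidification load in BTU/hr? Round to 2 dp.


Q = 0.68 * 3728 * 15.9 = 40307.14 BTU/hr

40307.14 BTU/hr


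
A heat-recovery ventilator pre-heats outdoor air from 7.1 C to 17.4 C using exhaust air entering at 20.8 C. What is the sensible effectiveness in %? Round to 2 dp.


eff = (17.4-7.1)/(20.8-7.1)*100 = 75.18 %

75.18 %


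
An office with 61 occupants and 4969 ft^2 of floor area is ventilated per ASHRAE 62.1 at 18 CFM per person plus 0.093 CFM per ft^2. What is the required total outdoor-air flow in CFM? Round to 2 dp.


Total = 61*18 + 4969*0.093 = 1560.12 CFM

1560.12 CFM


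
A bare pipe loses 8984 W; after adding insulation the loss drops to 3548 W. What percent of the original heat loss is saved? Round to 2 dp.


Savings = ((8984-3548)/8984)*100 = 60.51 %

60.51 %


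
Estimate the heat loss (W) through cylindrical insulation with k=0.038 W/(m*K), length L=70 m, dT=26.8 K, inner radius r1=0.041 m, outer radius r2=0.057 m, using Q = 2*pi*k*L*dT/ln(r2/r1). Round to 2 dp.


Q = 2*pi*0.038*70*26.8/ln(0.057/0.041) = 1359.47 W

1359.47 W


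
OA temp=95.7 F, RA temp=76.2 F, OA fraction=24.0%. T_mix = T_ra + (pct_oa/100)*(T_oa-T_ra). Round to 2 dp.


T_mix = 76.2 + (24.0/100)*(95.7-76.2) = 80.88 F

80.88 F


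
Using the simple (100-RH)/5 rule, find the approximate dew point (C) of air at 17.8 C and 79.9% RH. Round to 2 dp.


Td = 17.8 - (100-79.9)/5 = 13.78 C

13.78 C


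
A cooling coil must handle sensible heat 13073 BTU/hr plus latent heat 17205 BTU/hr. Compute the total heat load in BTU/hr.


Qt = 13073 + 17205 = 30278 BTU/hr

30278 BTU/hr


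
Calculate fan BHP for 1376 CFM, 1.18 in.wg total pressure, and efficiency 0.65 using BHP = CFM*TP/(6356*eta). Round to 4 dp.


BHP = 1376 * 1.18 / (6356 * 0.65) = 0.3930 hp

0.3930 hp


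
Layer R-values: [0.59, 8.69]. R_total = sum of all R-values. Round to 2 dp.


R_total = 0.59 + 8.69 = 9.28

9.28


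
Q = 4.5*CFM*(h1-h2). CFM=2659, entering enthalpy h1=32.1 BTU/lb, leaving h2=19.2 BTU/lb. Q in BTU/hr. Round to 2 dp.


Q = 4.5 * 2659 * (32.1 - 19.2) = 154354.95 BTU/hr

154354.95 BTU/hr


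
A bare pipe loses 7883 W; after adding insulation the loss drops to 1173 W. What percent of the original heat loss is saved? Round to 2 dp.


Savings = ((7883-1173)/7883)*100 = 85.12 %

85.12 %


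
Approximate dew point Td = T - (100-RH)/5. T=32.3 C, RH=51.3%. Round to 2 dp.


Td = 32.3 - (100-51.3)/5 = 22.56 C

22.56 C


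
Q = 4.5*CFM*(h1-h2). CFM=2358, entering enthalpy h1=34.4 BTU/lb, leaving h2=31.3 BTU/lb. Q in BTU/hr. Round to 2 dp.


Q = 4.5 * 2358 * (34.4 - 31.3) = 32894.10 BTU/hr

32894.10 BTU/hr


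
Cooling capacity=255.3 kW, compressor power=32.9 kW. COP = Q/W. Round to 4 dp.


COP = 255.3 / 32.9 = 7.7599

7.7599


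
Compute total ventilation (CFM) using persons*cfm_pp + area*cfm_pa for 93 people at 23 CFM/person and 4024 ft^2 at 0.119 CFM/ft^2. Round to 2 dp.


Total = 93*23 + 4024*0.119 = 2617.86 CFM

2617.86 CFM


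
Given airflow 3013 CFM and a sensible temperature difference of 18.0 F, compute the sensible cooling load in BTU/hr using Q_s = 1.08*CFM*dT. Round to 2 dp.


Q = 1.08 * 3013 * 18.0 = 58572.72 BTU/hr

58572.72 BTU/hr


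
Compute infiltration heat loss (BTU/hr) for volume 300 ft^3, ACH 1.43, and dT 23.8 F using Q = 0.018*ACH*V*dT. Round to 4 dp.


Q = 0.018 * 1.43 * 300 * 23.8 = 183.7836 BTU/hr

183.7836 BTU/hr


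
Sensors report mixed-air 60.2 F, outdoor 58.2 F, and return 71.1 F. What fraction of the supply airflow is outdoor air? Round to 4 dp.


frac = (60.2 - 71.1) / (58.2 - 71.1) = 0.8450

0.8450


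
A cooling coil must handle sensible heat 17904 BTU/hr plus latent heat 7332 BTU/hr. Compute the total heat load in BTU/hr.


Qt = 17904 + 7332 = 25236 BTU/hr

25236 BTU/hr


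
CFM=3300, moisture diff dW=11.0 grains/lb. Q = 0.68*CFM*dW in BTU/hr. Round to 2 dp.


Q = 0.68 * 3300 * 11.0 = 24684.00 BTU/hr

24684.00 BTU/hr


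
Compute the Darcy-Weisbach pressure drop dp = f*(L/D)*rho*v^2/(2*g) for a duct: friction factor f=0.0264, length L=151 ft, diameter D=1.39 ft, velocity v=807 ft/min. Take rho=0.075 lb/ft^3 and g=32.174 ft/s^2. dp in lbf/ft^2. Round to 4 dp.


v_fps = 807/60 = 13.45 ft/s
dp = 0.0264*(151/1.39)*0.075*13.45^2/(2*32.174) = 0.6047 lbf/ft^2

0.6047 lbf/ft^2


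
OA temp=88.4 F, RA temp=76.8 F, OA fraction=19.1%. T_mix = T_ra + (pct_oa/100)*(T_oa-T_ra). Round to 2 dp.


T_mix = 76.8 + (19.1/100)*(88.4-76.8) = 79.02 F

79.02 F


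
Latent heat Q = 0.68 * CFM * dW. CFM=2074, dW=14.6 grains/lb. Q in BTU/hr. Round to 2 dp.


Q = 0.68 * 2074 * 14.6 = 20590.67 BTU/hr

20590.67 BTU/hr


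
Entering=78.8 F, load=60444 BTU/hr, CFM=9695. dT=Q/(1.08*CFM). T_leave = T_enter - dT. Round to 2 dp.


dT = 60444/(1.08*9695) = 5.7727
T_leave = 78.8 - 5.7727 = 73.03 F

73.03 F


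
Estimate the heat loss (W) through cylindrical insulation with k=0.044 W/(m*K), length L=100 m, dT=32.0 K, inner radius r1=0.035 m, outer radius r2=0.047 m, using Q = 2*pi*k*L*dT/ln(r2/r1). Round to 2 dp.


Q = 2*pi*0.044*100*32.0/ln(0.047/0.035) = 3000.93 W

3000.93 W


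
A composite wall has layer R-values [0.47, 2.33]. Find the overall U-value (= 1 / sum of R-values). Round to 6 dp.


R_total = 0.47 + 2.33 = 2.80
U = 1/2.80 = 0.357143

0.357143


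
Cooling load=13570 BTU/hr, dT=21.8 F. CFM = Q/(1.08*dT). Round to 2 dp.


CFM = 13570 / (1.08 * 21.8) = 576.37

576.37 CFM


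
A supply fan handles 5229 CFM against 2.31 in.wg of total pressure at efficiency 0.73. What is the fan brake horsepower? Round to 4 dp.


BHP = 5229 * 2.31 / (6356 * 0.73) = 2.6033 hp

2.6033 hp


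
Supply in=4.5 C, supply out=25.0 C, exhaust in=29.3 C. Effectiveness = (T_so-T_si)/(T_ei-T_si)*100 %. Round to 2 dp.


eff = (25.0-4.5)/(29.3-4.5)*100 = 82.66 %

82.66 %


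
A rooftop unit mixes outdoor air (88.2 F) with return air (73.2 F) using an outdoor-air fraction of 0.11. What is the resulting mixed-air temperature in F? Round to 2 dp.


T_mix = 0.11*88.2 + 0.89*73.2 = 74.85 F

74.85 F


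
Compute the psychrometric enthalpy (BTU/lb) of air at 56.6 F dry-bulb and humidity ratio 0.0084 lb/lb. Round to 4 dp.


h = 0.24*56.6 + 0.0084*(1061+0.444*56.6) = 22.7075 BTU/lb

22.7075 BTU/lb


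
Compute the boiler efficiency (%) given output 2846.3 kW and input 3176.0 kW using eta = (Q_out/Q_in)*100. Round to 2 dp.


eta = (2846.3/3176.0)*100 = 89.62 %

89.62 %


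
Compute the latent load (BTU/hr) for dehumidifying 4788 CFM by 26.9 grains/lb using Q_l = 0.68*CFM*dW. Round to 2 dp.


Q = 0.68 * 4788 * 26.9 = 87582.10 BTU/hr

87582.10 BTU/hr


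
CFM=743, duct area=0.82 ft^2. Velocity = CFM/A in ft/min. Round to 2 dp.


V = 743 / 0.82 = 906.10 ft/min

906.10 ft/min


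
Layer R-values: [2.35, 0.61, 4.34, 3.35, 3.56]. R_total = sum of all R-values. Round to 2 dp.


R_total = 2.35 + 0.61 + 4.34 + 3.35 + 3.56 = 14.21

14.21


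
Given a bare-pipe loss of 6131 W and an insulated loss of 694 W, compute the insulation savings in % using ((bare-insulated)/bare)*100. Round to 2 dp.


Savings = ((6131-694)/6131)*100 = 88.68 %

88.68 %


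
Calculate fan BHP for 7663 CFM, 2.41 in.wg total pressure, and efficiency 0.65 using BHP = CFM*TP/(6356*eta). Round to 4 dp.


BHP = 7663 * 2.41 / (6356 * 0.65) = 4.4701 hp

4.4701 hp


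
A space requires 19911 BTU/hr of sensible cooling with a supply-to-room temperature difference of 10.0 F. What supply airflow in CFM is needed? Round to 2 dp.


CFM = 19911 / (1.08 * 10.0) = 1843.61

1843.61 CFM


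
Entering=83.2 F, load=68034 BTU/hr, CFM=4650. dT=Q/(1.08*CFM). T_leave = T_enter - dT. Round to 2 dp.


dT = 68034/(1.08*4650) = 13.5472
T_leave = 83.2 - 13.5472 = 69.65 F

69.65 F


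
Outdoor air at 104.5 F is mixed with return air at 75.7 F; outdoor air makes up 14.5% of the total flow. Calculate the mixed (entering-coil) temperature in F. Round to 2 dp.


T_mix = 75.7 + (14.5/100)*(104.5-75.7) = 79.88 F

79.88 F


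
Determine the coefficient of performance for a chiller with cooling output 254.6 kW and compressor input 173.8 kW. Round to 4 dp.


COP = 254.6 / 173.8 = 1.4649

1.4649


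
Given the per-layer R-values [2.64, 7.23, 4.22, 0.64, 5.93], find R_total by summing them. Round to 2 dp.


R_total = 2.64 + 7.23 + 4.22 + 0.64 + 5.93 = 20.66

20.66


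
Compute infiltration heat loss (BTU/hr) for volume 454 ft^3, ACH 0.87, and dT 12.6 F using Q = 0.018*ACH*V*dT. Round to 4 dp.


Q = 0.018 * 0.87 * 454 * 12.6 = 89.5815 BTU/hr

89.5815 BTU/hr


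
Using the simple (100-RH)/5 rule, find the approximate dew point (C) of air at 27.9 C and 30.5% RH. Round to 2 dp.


Td = 27.9 - (100-30.5)/5 = 14.00 C

14.00 C


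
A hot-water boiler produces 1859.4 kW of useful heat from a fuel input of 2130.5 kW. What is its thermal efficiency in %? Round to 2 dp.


eta = (1859.4/2130.5)*100 = 87.28 %

87.28 %


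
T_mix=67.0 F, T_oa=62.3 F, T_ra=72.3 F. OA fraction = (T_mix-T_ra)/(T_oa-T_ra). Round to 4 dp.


frac = (67.0 - 72.3) / (62.3 - 72.3) = 0.5300

0.5300


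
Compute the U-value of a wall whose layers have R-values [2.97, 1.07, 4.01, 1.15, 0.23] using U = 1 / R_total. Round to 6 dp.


R_total = 2.97 + 1.07 + 4.01 + 1.15 + 0.23 = 9.43
U = 1/9.43 = 0.106045

0.106045


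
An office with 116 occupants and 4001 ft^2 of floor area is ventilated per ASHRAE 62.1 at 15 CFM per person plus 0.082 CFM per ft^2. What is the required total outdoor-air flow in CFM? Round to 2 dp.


Total = 116*15 + 4001*0.082 = 2068.08 CFM

2068.08 CFM


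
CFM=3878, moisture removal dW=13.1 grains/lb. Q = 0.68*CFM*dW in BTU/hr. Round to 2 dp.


Q = 0.68 * 3878 * 13.1 = 34545.22 BTU/hr

34545.22 BTU/hr


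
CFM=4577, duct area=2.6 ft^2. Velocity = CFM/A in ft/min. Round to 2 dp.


V = 4577 / 2.6 = 1760.38 ft/min

1760.38 ft/min


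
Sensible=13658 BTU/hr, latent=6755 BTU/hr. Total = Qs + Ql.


Qt = 13658 + 6755 = 20413 BTU/hr

20413 BTU/hr


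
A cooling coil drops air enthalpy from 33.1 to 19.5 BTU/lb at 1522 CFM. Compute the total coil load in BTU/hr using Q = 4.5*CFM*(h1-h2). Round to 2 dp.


Q = 4.5 * 1522 * (33.1 - 19.5) = 93146.40 BTU/hr

93146.40 BTU/hr


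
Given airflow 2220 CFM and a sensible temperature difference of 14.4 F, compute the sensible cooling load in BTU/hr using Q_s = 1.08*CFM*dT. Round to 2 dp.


Q = 1.08 * 2220 * 14.4 = 34525.44 BTU/hr

34525.44 BTU/hr


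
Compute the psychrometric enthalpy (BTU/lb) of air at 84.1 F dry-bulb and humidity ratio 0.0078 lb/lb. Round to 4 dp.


h = 0.24*84.1 + 0.0078*(1061+0.444*84.1) = 28.7511 BTU/lb

28.7511 BTU/lb


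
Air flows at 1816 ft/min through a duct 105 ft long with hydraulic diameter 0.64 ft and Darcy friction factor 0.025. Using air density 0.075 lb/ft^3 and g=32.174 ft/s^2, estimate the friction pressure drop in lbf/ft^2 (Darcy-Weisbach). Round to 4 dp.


v_fps = 1816/60 = 30.2667 ft/s
dp = 0.025*(105/0.64)*0.075*30.2667^2/(2*32.174) = 4.3793 lbf/ft^2

4.3793 lbf/ft^2


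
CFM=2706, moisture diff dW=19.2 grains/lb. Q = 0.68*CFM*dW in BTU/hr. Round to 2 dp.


Q = 0.68 * 2706 * 19.2 = 35329.54 BTU/hr

35329.54 BTU/hr


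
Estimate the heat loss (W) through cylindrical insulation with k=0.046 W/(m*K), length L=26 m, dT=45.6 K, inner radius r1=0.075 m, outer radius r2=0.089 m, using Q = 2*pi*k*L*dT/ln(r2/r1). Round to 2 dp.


Q = 2*pi*0.046*26*45.6/ln(0.089/0.075) = 2002.18 W

2002.18 W


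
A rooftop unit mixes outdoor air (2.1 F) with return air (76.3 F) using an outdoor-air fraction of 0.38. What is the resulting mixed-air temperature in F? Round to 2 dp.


T_mix = 0.38*2.1 + 0.62*76.3 = 48.10 F

48.10 F


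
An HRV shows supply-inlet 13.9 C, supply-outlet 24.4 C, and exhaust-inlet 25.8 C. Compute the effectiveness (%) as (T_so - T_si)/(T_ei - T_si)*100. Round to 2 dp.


eff = (24.4-13.9)/(25.8-13.9)*100 = 88.24 %

88.24 %


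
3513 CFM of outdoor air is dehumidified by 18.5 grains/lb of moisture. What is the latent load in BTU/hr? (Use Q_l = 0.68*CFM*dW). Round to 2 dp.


Q = 0.68 * 3513 * 18.5 = 44193.54 BTU/hr

44193.54 BTU/hr


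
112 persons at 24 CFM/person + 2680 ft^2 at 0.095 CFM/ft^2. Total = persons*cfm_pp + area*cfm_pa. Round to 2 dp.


Total = 112*24 + 2680*0.095 = 2942.60 CFM

2942.60 CFM


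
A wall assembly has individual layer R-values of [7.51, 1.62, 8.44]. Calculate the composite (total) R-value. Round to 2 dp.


R_total = 7.51 + 1.62 + 8.44 = 17.57

17.57


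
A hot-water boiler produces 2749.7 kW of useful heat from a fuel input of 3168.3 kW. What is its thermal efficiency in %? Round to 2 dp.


eta = (2749.7/3168.3)*100 = 86.79 %

86.79 %


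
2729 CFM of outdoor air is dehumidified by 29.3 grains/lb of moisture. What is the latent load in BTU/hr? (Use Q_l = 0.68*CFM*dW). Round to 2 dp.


Q = 0.68 * 2729 * 29.3 = 54372.60 BTU/hr

54372.60 BTU/hr


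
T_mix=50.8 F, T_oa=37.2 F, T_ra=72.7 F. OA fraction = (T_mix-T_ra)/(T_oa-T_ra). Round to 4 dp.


frac = (50.8 - 72.7) / (37.2 - 72.7) = 0.6169

0.6169


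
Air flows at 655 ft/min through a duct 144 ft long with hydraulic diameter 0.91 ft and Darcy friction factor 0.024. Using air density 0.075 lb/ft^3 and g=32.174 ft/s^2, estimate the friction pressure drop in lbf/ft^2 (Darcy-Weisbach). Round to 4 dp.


v_fps = 655/60 = 10.9167 ft/s
dp = 0.024*(144/0.91)*0.075*10.9167^2/(2*32.174) = 0.5275 lbf/ft^2

0.5275 lbf/ft^2


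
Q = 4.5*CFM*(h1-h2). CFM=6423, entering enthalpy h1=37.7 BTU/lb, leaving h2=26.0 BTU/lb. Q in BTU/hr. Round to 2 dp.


Q = 4.5 * 6423 * (37.7 - 26.0) = 338170.95 BTU/hr

338170.95 BTU/hr


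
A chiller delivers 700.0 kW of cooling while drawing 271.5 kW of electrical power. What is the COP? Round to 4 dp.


COP = 700.0 / 271.5 = 2.5783

2.5783


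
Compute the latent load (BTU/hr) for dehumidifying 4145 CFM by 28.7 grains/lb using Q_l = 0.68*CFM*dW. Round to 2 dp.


Q = 0.68 * 4145 * 28.7 = 80893.82 BTU/hr

80893.82 BTU/hr


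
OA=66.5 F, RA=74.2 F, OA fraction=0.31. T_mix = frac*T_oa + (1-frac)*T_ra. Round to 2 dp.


T_mix = 0.31*66.5 + 0.69*74.2 = 71.81 F

71.81 F


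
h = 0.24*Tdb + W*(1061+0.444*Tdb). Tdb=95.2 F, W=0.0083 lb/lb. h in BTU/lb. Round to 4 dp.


h = 0.24*95.2 + 0.0083*(1061+0.444*95.2) = 32.0051 BTU/lb

32.0051 BTU/lb


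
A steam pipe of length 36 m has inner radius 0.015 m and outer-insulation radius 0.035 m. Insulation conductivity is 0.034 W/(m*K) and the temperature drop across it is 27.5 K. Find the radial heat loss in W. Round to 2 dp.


Q = 2*pi*0.034*36*27.5/ln(0.035/0.015) = 249.61 W

249.61 W


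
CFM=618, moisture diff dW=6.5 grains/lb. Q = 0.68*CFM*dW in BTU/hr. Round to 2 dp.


Q = 0.68 * 618 * 6.5 = 2731.56 BTU/hr

2731.56 BTU/hr


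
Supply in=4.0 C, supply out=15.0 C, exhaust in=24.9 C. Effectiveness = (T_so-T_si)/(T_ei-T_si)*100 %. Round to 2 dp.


eff = (15.0-4.0)/(24.9-4.0)*100 = 52.63 %

52.63 %


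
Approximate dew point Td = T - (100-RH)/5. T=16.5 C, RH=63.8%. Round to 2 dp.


Td = 16.5 - (100-63.8)/5 = 9.26 C

9.26 C


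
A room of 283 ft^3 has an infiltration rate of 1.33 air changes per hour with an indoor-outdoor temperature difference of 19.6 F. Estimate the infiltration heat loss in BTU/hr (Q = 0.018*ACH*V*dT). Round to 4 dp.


Q = 0.018 * 1.33 * 283 * 19.6 = 132.7904 BTU/hr

132.7904 BTU/hr


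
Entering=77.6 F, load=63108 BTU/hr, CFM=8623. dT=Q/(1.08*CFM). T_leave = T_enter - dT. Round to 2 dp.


dT = 63108/(1.08*8623) = 6.7765
T_leave = 77.6 - 6.7765 = 70.82 F

70.82 F


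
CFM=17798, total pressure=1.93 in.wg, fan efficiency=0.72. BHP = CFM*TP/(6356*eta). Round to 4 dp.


BHP = 17798 * 1.93 / (6356 * 0.72) = 7.5061 hp

7.5061 hp


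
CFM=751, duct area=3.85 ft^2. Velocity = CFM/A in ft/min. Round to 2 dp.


V = 751 / 3.85 = 195.06 ft/min

195.06 ft/min


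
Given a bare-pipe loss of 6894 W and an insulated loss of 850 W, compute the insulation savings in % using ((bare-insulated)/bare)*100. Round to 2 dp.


Savings = ((6894-850)/6894)*100 = 87.67 %

87.67 %


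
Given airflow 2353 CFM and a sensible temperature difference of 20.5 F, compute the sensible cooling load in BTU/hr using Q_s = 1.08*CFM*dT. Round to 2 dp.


Q = 1.08 * 2353 * 20.5 = 52095.42 BTU/hr

52095.42 BTU/hr


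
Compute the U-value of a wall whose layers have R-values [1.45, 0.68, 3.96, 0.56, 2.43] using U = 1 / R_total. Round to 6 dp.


R_total = 1.45 + 0.68 + 3.96 + 0.56 + 2.43 = 9.08
U = 1/9.08 = 0.110132

0.110132


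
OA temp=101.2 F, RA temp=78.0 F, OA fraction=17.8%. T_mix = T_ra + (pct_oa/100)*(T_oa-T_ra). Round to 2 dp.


T_mix = 78.0 + (17.8/100)*(101.2-78.0) = 82.13 F

82.13 F


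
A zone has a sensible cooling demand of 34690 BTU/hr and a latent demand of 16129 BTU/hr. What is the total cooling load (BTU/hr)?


Qt = 34690 + 16129 = 50819 BTU/hr

50819 BTU/hr


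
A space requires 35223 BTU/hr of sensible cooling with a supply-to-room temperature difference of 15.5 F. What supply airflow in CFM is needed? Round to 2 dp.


CFM = 35223 / (1.08 * 15.5) = 2104.12

2104.12 CFM


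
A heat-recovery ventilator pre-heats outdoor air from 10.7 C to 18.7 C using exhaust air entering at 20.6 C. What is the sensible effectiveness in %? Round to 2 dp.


eff = (18.7-10.7)/(20.6-10.7)*100 = 80.81 %

80.81 %


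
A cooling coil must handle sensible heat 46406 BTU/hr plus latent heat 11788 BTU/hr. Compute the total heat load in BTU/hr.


Qt = 46406 + 11788 = 58194 BTU/hr

58194 BTU/hr


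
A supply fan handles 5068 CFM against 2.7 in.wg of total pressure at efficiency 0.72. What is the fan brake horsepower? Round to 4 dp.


BHP = 5068 * 2.7 / (6356 * 0.72) = 2.9901 hp

2.9901 hp


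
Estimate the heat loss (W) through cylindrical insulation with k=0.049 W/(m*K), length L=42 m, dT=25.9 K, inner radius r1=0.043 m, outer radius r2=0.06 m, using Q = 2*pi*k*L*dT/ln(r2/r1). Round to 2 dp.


Q = 2*pi*0.049*42*25.9/ln(0.06/0.043) = 1005.29 W

1005.29 W


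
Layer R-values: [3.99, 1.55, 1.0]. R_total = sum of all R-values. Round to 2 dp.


R_total = 3.99 + 1.55 + 1.0 = 6.54

6.54


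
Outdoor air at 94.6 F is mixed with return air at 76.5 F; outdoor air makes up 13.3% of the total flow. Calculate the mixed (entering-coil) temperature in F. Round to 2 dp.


T_mix = 76.5 + (13.3/100)*(94.6-76.5) = 78.91 F

78.91 F
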